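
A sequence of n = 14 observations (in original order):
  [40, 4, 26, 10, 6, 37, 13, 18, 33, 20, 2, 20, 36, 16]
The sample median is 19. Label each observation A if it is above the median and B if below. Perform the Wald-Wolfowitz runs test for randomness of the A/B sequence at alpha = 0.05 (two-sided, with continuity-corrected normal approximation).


Step 1: Compute median = 19; label A = above, B = below.
Labels in order: ABABBABBAABAAB  (n_A = 7, n_B = 7)
Step 2: Count runs R = 10.
Step 3: Under H0 (random ordering), E[R] = 2*n_A*n_B/(n_A+n_B) + 1 = 2*7*7/14 + 1 = 8.0000.
        Var[R] = 2*n_A*n_B*(2*n_A*n_B - n_A - n_B) / ((n_A+n_B)^2 * (n_A+n_B-1)) = 8232/2548 = 3.2308.
        SD[R] = 1.7974.
Step 4: Continuity-corrected z = (R - 0.5 - E[R]) / SD[R] = (10 - 0.5 - 8.0000) / 1.7974 = 0.8345.
Step 5: Two-sided p-value via normal approximation = 2*(1 - Phi(|z|)) = 0.403986.
Step 6: alpha = 0.05. fail to reject H0.

R = 10, z = 0.8345, p = 0.403986, fail to reject H0.


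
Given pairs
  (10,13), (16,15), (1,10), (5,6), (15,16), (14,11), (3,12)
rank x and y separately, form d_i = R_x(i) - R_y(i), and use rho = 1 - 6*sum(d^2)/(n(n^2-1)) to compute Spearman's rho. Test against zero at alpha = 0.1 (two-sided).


Step 1: Rank x and y separately (midranks; no ties here).
rank(x): 10->4, 16->7, 1->1, 5->3, 15->6, 14->5, 3->2
rank(y): 13->5, 15->6, 10->2, 6->1, 16->7, 11->3, 12->4
Step 2: d_i = R_x(i) - R_y(i); compute d_i^2.
  (4-5)^2=1, (7-6)^2=1, (1-2)^2=1, (3-1)^2=4, (6-7)^2=1, (5-3)^2=4, (2-4)^2=4
sum(d^2) = 16.
Step 3: rho = 1 - 6*16 / (7*(7^2 - 1)) = 1 - 96/336 = 0.714286.
Step 4: Under H0, t = rho * sqrt((n-2)/(1-rho^2)) = 2.2822 ~ t(5).
Step 5: Two-sided p-value from the t-distribution with 5 df = 0.071344.
Step 6: alpha = 0.1. reject H0.

rho = 0.7143, p = 0.071344, reject H0 at alpha = 0.1.


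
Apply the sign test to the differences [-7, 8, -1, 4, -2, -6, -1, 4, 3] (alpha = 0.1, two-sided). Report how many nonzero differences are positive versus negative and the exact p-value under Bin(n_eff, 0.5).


Step 1: Discard zero differences. Original n = 9; n_eff = number of nonzero differences = 9.
Nonzero differences (with sign): -7, +8, -1, +4, -2, -6, -1, +4, +3
Step 2: Count signs: positive = 4, negative = 5.
Step 3: Under H0: P(positive) = 0.5, so the number of positives S ~ Bin(9, 0.5).
Step 4: Two-sided exact p-value = sum of Bin(9,0.5) probabilities at or below the observed probability = 1.000000.
Step 5: alpha = 0.1. fail to reject H0.

n_eff = 9, pos = 4, neg = 5, p = 1.000000, fail to reject H0.


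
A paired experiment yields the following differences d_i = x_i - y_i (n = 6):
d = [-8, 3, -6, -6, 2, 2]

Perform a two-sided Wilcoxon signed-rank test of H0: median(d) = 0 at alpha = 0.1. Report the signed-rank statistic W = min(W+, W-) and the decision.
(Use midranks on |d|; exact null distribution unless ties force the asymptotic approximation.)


Step 1: Drop any zero differences (none here) and take |d_i|.
|d| = [8, 3, 6, 6, 2, 2]
Step 2: Midrank |d_i| (ties get averaged ranks).
ranks: |8|->6, |3|->3, |6|->4.5, |6|->4.5, |2|->1.5, |2|->1.5
Step 3: Attach original signs; sum ranks with positive sign and with negative sign.
W+ = 3 + 1.5 + 1.5 = 6
W- = 6 + 4.5 + 4.5 = 15
(Check: W+ + W- = 21 should equal n(n+1)/2 = 21.)
Step 4: Test statistic W = min(W+, W-) = 6.
Step 5: Ties in |d|, so use the tie-corrected normal approximation.
        E[W] = n(n+1)/4 = 6*7/4 = 10.5.
        Tie groups: |d|=2 (t=2), |d|=6 (t=2); sum(t^3 - t) = 12.
        Var[W] = n(n+1)(2n+1)/24 - sum(t^3-t)/48 = 546/24 - 12/48 = 22.5.
        z = (W - E[W]) / sqrt(Var[W]) = (6 - 10.5) / 4.7434 = -0.9487.
        Two-sided p = 2*Phi(z) = 0.342782.
Step 6: alpha = 0.1. fail to reject H0.

W+ = 6, W- = 15, W = min = 6, p = 0.342782, fail to reject H0.


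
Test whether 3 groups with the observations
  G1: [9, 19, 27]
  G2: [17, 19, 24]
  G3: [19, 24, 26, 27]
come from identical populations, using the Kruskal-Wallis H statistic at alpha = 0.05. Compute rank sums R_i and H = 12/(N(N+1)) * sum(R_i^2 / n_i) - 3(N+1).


Step 1: Combine all N = 10 observations and assign midranks.
sorted (value, group, rank): (9,G1,1), (17,G2,2), (19,G1,4), (19,G2,4), (19,G3,4), (24,G2,6.5), (24,G3,6.5), (26,G3,8), (27,G1,9.5), (27,G3,9.5)
Step 2: Sum ranks within each group.
R_1 = 14.5 (n_1 = 3)
R_2 = 12.5 (n_2 = 3)
R_3 = 28 (n_3 = 4)
Step 3: H = 12/(N(N+1)) * sum(R_i^2/n_i) - 3(N+1)
     = 12/(10*11) * (14.5^2/3 + 12.5^2/3 + 28^2/4) - 3*11
     = 0.109091 * 318.167 - 33
     = 1.709091.
Step 4: Ties present; correction factor C = 1 - 36/(10^3 - 10) = 0.963636. Corrected H = 1.709091 / 0.963636 = 1.773585.
Step 5: Under H0, H ~ chi^2(2); p-value = 0.411975.
Step 6: alpha = 0.05. fail to reject H0.

H = 1.7736, df = 2, p = 0.411975, fail to reject H0.


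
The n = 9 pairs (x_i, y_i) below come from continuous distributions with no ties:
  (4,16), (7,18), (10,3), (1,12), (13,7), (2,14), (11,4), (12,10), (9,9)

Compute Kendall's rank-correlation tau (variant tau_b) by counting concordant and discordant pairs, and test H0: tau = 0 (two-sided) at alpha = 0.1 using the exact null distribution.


Step 1: Enumerate the 36 unordered pairs (i,j) with i<j and classify each by sign(x_j-x_i) * sign(y_j-y_i).
  (1,2):dx=+3,dy=+2->C; (1,3):dx=+6,dy=-13->D; (1,4):dx=-3,dy=-4->C; (1,5):dx=+9,dy=-9->D
  (1,6):dx=-2,dy=-2->C; (1,7):dx=+7,dy=-12->D; (1,8):dx=+8,dy=-6->D; (1,9):dx=+5,dy=-7->D
  (2,3):dx=+3,dy=-15->D; (2,4):dx=-6,dy=-6->C; (2,5):dx=+6,dy=-11->D; (2,6):dx=-5,dy=-4->C
  (2,7):dx=+4,dy=-14->D; (2,8):dx=+5,dy=-8->D; (2,9):dx=+2,dy=-9->D; (3,4):dx=-9,dy=+9->D
  (3,5):dx=+3,dy=+4->C; (3,6):dx=-8,dy=+11->D; (3,7):dx=+1,dy=+1->C; (3,8):dx=+2,dy=+7->C
  (3,9):dx=-1,dy=+6->D; (4,5):dx=+12,dy=-5->D; (4,6):dx=+1,dy=+2->C; (4,7):dx=+10,dy=-8->D
  (4,8):dx=+11,dy=-2->D; (4,9):dx=+8,dy=-3->D; (5,6):dx=-11,dy=+7->D; (5,7):dx=-2,dy=-3->C
  (5,8):dx=-1,dy=+3->D; (5,9):dx=-4,dy=+2->D; (6,7):dx=+9,dy=-10->D; (6,8):dx=+10,dy=-4->D
  (6,9):dx=+7,dy=-5->D; (7,8):dx=+1,dy=+6->C; (7,9):dx=-2,dy=+5->D; (8,9):dx=-3,dy=-1->C
Step 2: C = 12, D = 24, total pairs = 36.
Step 3: tau = (C - D)/(n(n-1)/2) = (12 - 24)/36 = -0.333333.
Step 4: Exact two-sided p-value (enumerate n! = 362880 permutations of y under H0): p = 0.259518.
Step 5: alpha = 0.1. fail to reject H0.

tau_b = -0.3333 (C=12, D=24), p = 0.259518, fail to reject H0.


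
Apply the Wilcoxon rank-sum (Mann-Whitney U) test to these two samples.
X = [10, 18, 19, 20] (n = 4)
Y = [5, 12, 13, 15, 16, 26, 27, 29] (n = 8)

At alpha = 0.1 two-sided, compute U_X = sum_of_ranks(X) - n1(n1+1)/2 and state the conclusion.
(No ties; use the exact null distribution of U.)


Step 1: Combine and sort all 12 observations; assign midranks.
sorted (value, group): (5,Y), (10,X), (12,Y), (13,Y), (15,Y), (16,Y), (18,X), (19,X), (20,X), (26,Y), (27,Y), (29,Y)
ranks: 5->1, 10->2, 12->3, 13->4, 15->5, 16->6, 18->7, 19->8, 20->9, 26->10, 27->11, 29->12
Step 2: Rank sum for X: R1 = 2 + 7 + 8 + 9 = 26.
Step 3: U_X = R1 - n1(n1+1)/2 = 26 - 4*5/2 = 26 - 10 = 16.
       U_Y = n1*n2 - U_X = 32 - 16 = 16.
Step 4: No ties, so the exact null distribution of U (based on enumerating the C(12,4) = 495 equally likely rank assignments) gives the two-sided p-value.
Step 5: p-value = 1.000000; compare to alpha = 0.1. fail to reject H0.

U_X = 16, p = 1.000000, fail to reject H0 at alpha = 0.1.


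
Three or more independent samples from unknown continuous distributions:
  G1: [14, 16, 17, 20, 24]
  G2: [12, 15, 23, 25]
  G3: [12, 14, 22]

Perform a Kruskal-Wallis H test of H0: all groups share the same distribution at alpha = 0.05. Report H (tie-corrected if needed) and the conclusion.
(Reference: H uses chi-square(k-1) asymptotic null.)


Step 1: Combine all N = 12 observations and assign midranks.
sorted (value, group, rank): (12,G2,1.5), (12,G3,1.5), (14,G1,3.5), (14,G3,3.5), (15,G2,5), (16,G1,6), (17,G1,7), (20,G1,8), (22,G3,9), (23,G2,10), (24,G1,11), (25,G2,12)
Step 2: Sum ranks within each group.
R_1 = 35.5 (n_1 = 5)
R_2 = 28.5 (n_2 = 4)
R_3 = 14 (n_3 = 3)
Step 3: H = 12/(N(N+1)) * sum(R_i^2/n_i) - 3(N+1)
     = 12/(12*13) * (35.5^2/5 + 28.5^2/4 + 14^2/3) - 3*13
     = 0.076923 * 520.446 - 39
     = 1.034295.
Step 4: Ties present; correction factor C = 1 - 12/(12^3 - 12) = 0.993007. Corrected H = 1.034295 / 0.993007 = 1.041579.
Step 5: Under H0, H ~ chi^2(2); p-value = 0.594051.
Step 6: alpha = 0.05. fail to reject H0.

H = 1.0416, df = 2, p = 0.594051, fail to reject H0.


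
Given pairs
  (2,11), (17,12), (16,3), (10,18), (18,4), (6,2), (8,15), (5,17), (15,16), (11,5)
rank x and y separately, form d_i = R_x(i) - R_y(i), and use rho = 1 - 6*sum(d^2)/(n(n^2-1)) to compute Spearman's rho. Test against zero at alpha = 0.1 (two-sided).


Step 1: Rank x and y separately (midranks; no ties here).
rank(x): 2->1, 17->9, 16->8, 10->5, 18->10, 6->3, 8->4, 5->2, 15->7, 11->6
rank(y): 11->5, 12->6, 3->2, 18->10, 4->3, 2->1, 15->7, 17->9, 16->8, 5->4
Step 2: d_i = R_x(i) - R_y(i); compute d_i^2.
  (1-5)^2=16, (9-6)^2=9, (8-2)^2=36, (5-10)^2=25, (10-3)^2=49, (3-1)^2=4, (4-7)^2=9, (2-9)^2=49, (7-8)^2=1, (6-4)^2=4
sum(d^2) = 202.
Step 3: rho = 1 - 6*202 / (10*(10^2 - 1)) = 1 - 1212/990 = -0.224242.
Step 4: Under H0, t = rho * sqrt((n-2)/(1-rho^2)) = -0.6508 ~ t(8).
Step 5: Two-sided p-value from the t-distribution with 8 df = 0.533401.
Step 6: alpha = 0.1. fail to reject H0.

rho = -0.2242, p = 0.533401, fail to reject H0 at alpha = 0.1.


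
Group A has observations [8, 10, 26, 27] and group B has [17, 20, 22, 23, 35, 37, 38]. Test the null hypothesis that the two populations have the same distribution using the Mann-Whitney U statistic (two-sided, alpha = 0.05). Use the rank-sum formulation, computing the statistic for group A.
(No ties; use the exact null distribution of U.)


Step 1: Combine and sort all 11 observations; assign midranks.
sorted (value, group): (8,X), (10,X), (17,Y), (20,Y), (22,Y), (23,Y), (26,X), (27,X), (35,Y), (37,Y), (38,Y)
ranks: 8->1, 10->2, 17->3, 20->4, 22->5, 23->6, 26->7, 27->8, 35->9, 37->10, 38->11
Step 2: Rank sum for X: R1 = 1 + 2 + 7 + 8 = 18.
Step 3: U_X = R1 - n1(n1+1)/2 = 18 - 4*5/2 = 18 - 10 = 8.
       U_Y = n1*n2 - U_X = 28 - 8 = 20.
Step 4: No ties, so the exact null distribution of U (based on enumerating the C(11,4) = 330 equally likely rank assignments) gives the two-sided p-value.
Step 5: p-value = 0.315152; compare to alpha = 0.05. fail to reject H0.

U_X = 8, p = 0.315152, fail to reject H0 at alpha = 0.05.


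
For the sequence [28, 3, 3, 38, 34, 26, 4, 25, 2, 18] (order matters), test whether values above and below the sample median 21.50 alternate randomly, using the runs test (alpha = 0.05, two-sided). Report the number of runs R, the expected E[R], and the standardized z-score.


Step 1: Compute median = 21.50; label A = above, B = below.
Labels in order: ABBAAABABB  (n_A = 5, n_B = 5)
Step 2: Count runs R = 6.
Step 3: Under H0 (random ordering), E[R] = 2*n_A*n_B/(n_A+n_B) + 1 = 2*5*5/10 + 1 = 6.0000.
        Var[R] = 2*n_A*n_B*(2*n_A*n_B - n_A - n_B) / ((n_A+n_B)^2 * (n_A+n_B-1)) = 2000/900 = 2.2222.
        SD[R] = 1.4907.
Step 4: R = E[R], so z = 0 with no continuity correction.
Step 5: Two-sided p-value via normal approximation = 2*(1 - Phi(|z|)) = 1.000000.
Step 6: alpha = 0.05. fail to reject H0.

R = 6, z = 0.0000, p = 1.000000, fail to reject H0.


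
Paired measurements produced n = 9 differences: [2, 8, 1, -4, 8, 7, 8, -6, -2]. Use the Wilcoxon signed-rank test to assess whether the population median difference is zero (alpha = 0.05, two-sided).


Step 1: Drop any zero differences (none here) and take |d_i|.
|d| = [2, 8, 1, 4, 8, 7, 8, 6, 2]
Step 2: Midrank |d_i| (ties get averaged ranks).
ranks: |2|->2.5, |8|->8, |1|->1, |4|->4, |8|->8, |7|->6, |8|->8, |6|->5, |2|->2.5
Step 3: Attach original signs; sum ranks with positive sign and with negative sign.
W+ = 2.5 + 8 + 1 + 8 + 6 + 8 = 33.5
W- = 4 + 5 + 2.5 = 11.5
(Check: W+ + W- = 45 should equal n(n+1)/2 = 45.)
Step 4: Test statistic W = min(W+, W-) = 11.5.
Step 5: Ties in |d|, so use the tie-corrected normal approximation.
        E[W] = n(n+1)/4 = 9*10/4 = 22.5.
        Tie groups: |d|=2 (t=2), |d|=8 (t=3); sum(t^3 - t) = 30.
        Var[W] = n(n+1)(2n+1)/24 - sum(t^3-t)/48 = 1710/24 - 30/48 = 70.625.
        z = (W - E[W]) / sqrt(Var[W]) = (11.5 - 22.5) / 8.4039 = -1.3089.
        Two-sided p = 2*Phi(z) = 0.190561.
Step 6: alpha = 0.05. fail to reject H0.

W+ = 33.5, W- = 11.5, W = min = 11.5, p = 0.190561, fail to reject H0.


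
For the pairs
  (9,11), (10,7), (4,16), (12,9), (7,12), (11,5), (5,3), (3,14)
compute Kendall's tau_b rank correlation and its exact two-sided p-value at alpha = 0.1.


Step 1: Enumerate the 28 unordered pairs (i,j) with i<j and classify each by sign(x_j-x_i) * sign(y_j-y_i).
  (1,2):dx=+1,dy=-4->D; (1,3):dx=-5,dy=+5->D; (1,4):dx=+3,dy=-2->D; (1,5):dx=-2,dy=+1->D
  (1,6):dx=+2,dy=-6->D; (1,7):dx=-4,dy=-8->C; (1,8):dx=-6,dy=+3->D; (2,3):dx=-6,dy=+9->D
  (2,4):dx=+2,dy=+2->C; (2,5):dx=-3,dy=+5->D; (2,6):dx=+1,dy=-2->D; (2,7):dx=-5,dy=-4->C
  (2,8):dx=-7,dy=+7->D; (3,4):dx=+8,dy=-7->D; (3,5):dx=+3,dy=-4->D; (3,6):dx=+7,dy=-11->D
  (3,7):dx=+1,dy=-13->D; (3,8):dx=-1,dy=-2->C; (4,5):dx=-5,dy=+3->D; (4,6):dx=-1,dy=-4->C
  (4,7):dx=-7,dy=-6->C; (4,8):dx=-9,dy=+5->D; (5,6):dx=+4,dy=-7->D; (5,7):dx=-2,dy=-9->C
  (5,8):dx=-4,dy=+2->D; (6,7):dx=-6,dy=-2->C; (6,8):dx=-8,dy=+9->D; (7,8):dx=-2,dy=+11->D
Step 2: C = 8, D = 20, total pairs = 28.
Step 3: tau = (C - D)/(n(n-1)/2) = (8 - 20)/28 = -0.428571.
Step 4: Exact two-sided p-value (enumerate n! = 40320 permutations of y under H0): p = 0.178869.
Step 5: alpha = 0.1. fail to reject H0.

tau_b = -0.4286 (C=8, D=20), p = 0.178869, fail to reject H0.


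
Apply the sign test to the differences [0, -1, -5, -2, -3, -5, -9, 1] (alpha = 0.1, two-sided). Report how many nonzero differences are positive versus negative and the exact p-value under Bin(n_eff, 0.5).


Step 1: Discard zero differences. Original n = 8; n_eff = number of nonzero differences = 7.
Nonzero differences (with sign): -1, -5, -2, -3, -5, -9, +1
Step 2: Count signs: positive = 1, negative = 6.
Step 3: Under H0: P(positive) = 0.5, so the number of positives S ~ Bin(7, 0.5).
Step 4: Two-sided exact p-value = sum of Bin(7,0.5) probabilities at or below the observed probability = 0.125000.
Step 5: alpha = 0.1. fail to reject H0.

n_eff = 7, pos = 1, neg = 6, p = 0.125000, fail to reject H0.


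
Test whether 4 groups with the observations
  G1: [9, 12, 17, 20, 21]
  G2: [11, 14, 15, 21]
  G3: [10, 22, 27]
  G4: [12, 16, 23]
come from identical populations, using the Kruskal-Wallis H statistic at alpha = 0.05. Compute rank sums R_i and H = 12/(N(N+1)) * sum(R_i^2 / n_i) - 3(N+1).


Step 1: Combine all N = 15 observations and assign midranks.
sorted (value, group, rank): (9,G1,1), (10,G3,2), (11,G2,3), (12,G1,4.5), (12,G4,4.5), (14,G2,6), (15,G2,7), (16,G4,8), (17,G1,9), (20,G1,10), (21,G1,11.5), (21,G2,11.5), (22,G3,13), (23,G4,14), (27,G3,15)
Step 2: Sum ranks within each group.
R_1 = 36 (n_1 = 5)
R_2 = 27.5 (n_2 = 4)
R_3 = 30 (n_3 = 3)
R_4 = 26.5 (n_4 = 3)
Step 3: H = 12/(N(N+1)) * sum(R_i^2/n_i) - 3(N+1)
     = 12/(15*16) * (36^2/5 + 27.5^2/4 + 30^2/3 + 26.5^2/3) - 3*16
     = 0.050000 * 982.346 - 48
     = 1.117292.
Step 4: Ties present; correction factor C = 1 - 12/(15^3 - 15) = 0.996429. Corrected H = 1.117292 / 0.996429 = 1.121296.
Step 5: Under H0, H ~ chi^2(3); p-value = 0.771936.
Step 6: alpha = 0.05. fail to reject H0.

H = 1.1213, df = 3, p = 0.771936, fail to reject H0.


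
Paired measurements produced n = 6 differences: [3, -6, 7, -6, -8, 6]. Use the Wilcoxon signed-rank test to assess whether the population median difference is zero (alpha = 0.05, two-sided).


Step 1: Drop any zero differences (none here) and take |d_i|.
|d| = [3, 6, 7, 6, 8, 6]
Step 2: Midrank |d_i| (ties get averaged ranks).
ranks: |3|->1, |6|->3, |7|->5, |6|->3, |8|->6, |6|->3
Step 3: Attach original signs; sum ranks with positive sign and with negative sign.
W+ = 1 + 5 + 3 = 9
W- = 3 + 3 + 6 = 12
(Check: W+ + W- = 21 should equal n(n+1)/2 = 21.)
Step 4: Test statistic W = min(W+, W-) = 9.
Step 5: Ties in |d|, so use the tie-corrected normal approximation.
        E[W] = n(n+1)/4 = 6*7/4 = 10.5.
        Tie groups: |d|=6 (t=3); sum(t^3 - t) = 24.
        Var[W] = n(n+1)(2n+1)/24 - sum(t^3-t)/48 = 546/24 - 24/48 = 22.25.
        z = (W - E[W]) / sqrt(Var[W]) = (9 - 10.5) / 4.7170 = -0.3180.
        Two-sided p = 2*Phi(z) = 0.750485.
Step 6: alpha = 0.05. fail to reject H0.

W+ = 9, W- = 12, W = min = 9, p = 0.750485, fail to reject H0.


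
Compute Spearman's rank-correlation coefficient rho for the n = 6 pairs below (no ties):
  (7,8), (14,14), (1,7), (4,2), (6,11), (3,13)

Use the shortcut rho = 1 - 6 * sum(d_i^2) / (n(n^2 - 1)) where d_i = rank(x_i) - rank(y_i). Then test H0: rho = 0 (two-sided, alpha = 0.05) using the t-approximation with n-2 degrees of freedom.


Step 1: Rank x and y separately (midranks; no ties here).
rank(x): 7->5, 14->6, 1->1, 4->3, 6->4, 3->2
rank(y): 8->3, 14->6, 7->2, 2->1, 11->4, 13->5
Step 2: d_i = R_x(i) - R_y(i); compute d_i^2.
  (5-3)^2=4, (6-6)^2=0, (1-2)^2=1, (3-1)^2=4, (4-4)^2=0, (2-5)^2=9
sum(d^2) = 18.
Step 3: rho = 1 - 6*18 / (6*(6^2 - 1)) = 1 - 108/210 = 0.485714.
Step 4: Under H0, t = rho * sqrt((n-2)/(1-rho^2)) = 1.1113 ~ t(4).
Step 5: Two-sided p-value from the t-distribution with 4 df = 0.328723.
Step 6: alpha = 0.05. fail to reject H0.

rho = 0.4857, p = 0.328723, fail to reject H0 at alpha = 0.05.


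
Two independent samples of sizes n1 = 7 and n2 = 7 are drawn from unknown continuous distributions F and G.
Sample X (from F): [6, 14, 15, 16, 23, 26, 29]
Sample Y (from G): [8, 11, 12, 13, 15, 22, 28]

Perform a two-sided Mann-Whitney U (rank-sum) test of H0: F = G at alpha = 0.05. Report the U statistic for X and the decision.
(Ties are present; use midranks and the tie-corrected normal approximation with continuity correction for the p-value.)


Step 1: Combine and sort all 14 observations; assign midranks.
sorted (value, group): (6,X), (8,Y), (11,Y), (12,Y), (13,Y), (14,X), (15,X), (15,Y), (16,X), (22,Y), (23,X), (26,X), (28,Y), (29,X)
ranks: 6->1, 8->2, 11->3, 12->4, 13->5, 14->6, 15->7.5, 15->7.5, 16->9, 22->10, 23->11, 26->12, 28->13, 29->14
Step 2: Rank sum for X: R1 = 1 + 6 + 7.5 + 9 + 11 + 12 + 14 = 60.5.
Step 3: U_X = R1 - n1(n1+1)/2 = 60.5 - 7*8/2 = 60.5 - 28 = 32.5.
       U_Y = n1*n2 - U_X = 49 - 32.5 = 16.5.
Step 4: Ties are present, so use the tie-corrected normal approximation (with continuity correction) for the p-value.
Step 5: p-value = 0.337373; compare to alpha = 0.05. fail to reject H0.

U_X = 32.5, p = 0.337373, fail to reject H0 at alpha = 0.05.


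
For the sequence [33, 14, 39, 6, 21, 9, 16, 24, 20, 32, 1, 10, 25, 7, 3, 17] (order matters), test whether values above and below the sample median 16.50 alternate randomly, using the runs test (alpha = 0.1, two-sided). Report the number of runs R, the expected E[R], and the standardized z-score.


Step 1: Compute median = 16.50; label A = above, B = below.
Labels in order: ABABABBAAABBABBA  (n_A = 8, n_B = 8)
Step 2: Count runs R = 11.
Step 3: Under H0 (random ordering), E[R] = 2*n_A*n_B/(n_A+n_B) + 1 = 2*8*8/16 + 1 = 9.0000.
        Var[R] = 2*n_A*n_B*(2*n_A*n_B - n_A - n_B) / ((n_A+n_B)^2 * (n_A+n_B-1)) = 14336/3840 = 3.7333.
        SD[R] = 1.9322.
Step 4: Continuity-corrected z = (R - 0.5 - E[R]) / SD[R] = (11 - 0.5 - 9.0000) / 1.9322 = 0.7763.
Step 5: Two-sided p-value via normal approximation = 2*(1 - Phi(|z|)) = 0.437558.
Step 6: alpha = 0.1. fail to reject H0.

R = 11, z = 0.7763, p = 0.437558, fail to reject H0.


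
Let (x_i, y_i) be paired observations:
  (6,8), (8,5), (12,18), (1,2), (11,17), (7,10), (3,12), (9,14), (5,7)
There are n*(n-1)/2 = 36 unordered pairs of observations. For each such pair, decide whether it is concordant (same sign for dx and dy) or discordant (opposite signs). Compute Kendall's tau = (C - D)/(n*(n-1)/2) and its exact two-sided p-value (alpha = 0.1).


Step 1: Enumerate the 36 unordered pairs (i,j) with i<j and classify each by sign(x_j-x_i) * sign(y_j-y_i).
  (1,2):dx=+2,dy=-3->D; (1,3):dx=+6,dy=+10->C; (1,4):dx=-5,dy=-6->C; (1,5):dx=+5,dy=+9->C
  (1,6):dx=+1,dy=+2->C; (1,7):dx=-3,dy=+4->D; (1,8):dx=+3,dy=+6->C; (1,9):dx=-1,dy=-1->C
  (2,3):dx=+4,dy=+13->C; (2,4):dx=-7,dy=-3->C; (2,5):dx=+3,dy=+12->C; (2,6):dx=-1,dy=+5->D
  (2,7):dx=-5,dy=+7->D; (2,8):dx=+1,dy=+9->C; (2,9):dx=-3,dy=+2->D; (3,4):dx=-11,dy=-16->C
  (3,5):dx=-1,dy=-1->C; (3,6):dx=-5,dy=-8->C; (3,7):dx=-9,dy=-6->C; (3,8):dx=-3,dy=-4->C
  (3,9):dx=-7,dy=-11->C; (4,5):dx=+10,dy=+15->C; (4,6):dx=+6,dy=+8->C; (4,7):dx=+2,dy=+10->C
  (4,8):dx=+8,dy=+12->C; (4,9):dx=+4,dy=+5->C; (5,6):dx=-4,dy=-7->C; (5,7):dx=-8,dy=-5->C
  (5,8):dx=-2,dy=-3->C; (5,9):dx=-6,dy=-10->C; (6,7):dx=-4,dy=+2->D; (6,8):dx=+2,dy=+4->C
  (6,9):dx=-2,dy=-3->C; (7,8):dx=+6,dy=+2->C; (7,9):dx=+2,dy=-5->D; (8,9):dx=-4,dy=-7->C
Step 2: C = 29, D = 7, total pairs = 36.
Step 3: tau = (C - D)/(n(n-1)/2) = (29 - 7)/36 = 0.611111.
Step 4: Exact two-sided p-value (enumerate n! = 362880 permutations of y under H0): p = 0.024741.
Step 5: alpha = 0.1. reject H0.

tau_b = 0.6111 (C=29, D=7), p = 0.024741, reject H0.


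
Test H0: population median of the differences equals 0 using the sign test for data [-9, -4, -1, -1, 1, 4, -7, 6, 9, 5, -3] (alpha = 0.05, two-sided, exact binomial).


Step 1: Discard zero differences. Original n = 11; n_eff = number of nonzero differences = 11.
Nonzero differences (with sign): -9, -4, -1, -1, +1, +4, -7, +6, +9, +5, -3
Step 2: Count signs: positive = 5, negative = 6.
Step 3: Under H0: P(positive) = 0.5, so the number of positives S ~ Bin(11, 0.5).
Step 4: Two-sided exact p-value = sum of Bin(11,0.5) probabilities at or below the observed probability = 1.000000.
Step 5: alpha = 0.05. fail to reject H0.

n_eff = 11, pos = 5, neg = 6, p = 1.000000, fail to reject H0.


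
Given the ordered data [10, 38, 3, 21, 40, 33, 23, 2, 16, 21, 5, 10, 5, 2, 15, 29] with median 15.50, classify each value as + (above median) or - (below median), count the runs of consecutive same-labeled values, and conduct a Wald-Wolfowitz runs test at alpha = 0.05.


Step 1: Compute median = 15.50; label A = above, B = below.
Labels in order: BABAAAABAABBBBBA  (n_A = 8, n_B = 8)
Step 2: Count runs R = 8.
Step 3: Under H0 (random ordering), E[R] = 2*n_A*n_B/(n_A+n_B) + 1 = 2*8*8/16 + 1 = 9.0000.
        Var[R] = 2*n_A*n_B*(2*n_A*n_B - n_A - n_B) / ((n_A+n_B)^2 * (n_A+n_B-1)) = 14336/3840 = 3.7333.
        SD[R] = 1.9322.
Step 4: Continuity-corrected z = (R + 0.5 - E[R]) / SD[R] = (8 + 0.5 - 9.0000) / 1.9322 = -0.2588.
Step 5: Two-sided p-value via normal approximation = 2*(1 - Phi(|z|)) = 0.795809.
Step 6: alpha = 0.05. fail to reject H0.

R = 8, z = -0.2588, p = 0.795809, fail to reject H0.


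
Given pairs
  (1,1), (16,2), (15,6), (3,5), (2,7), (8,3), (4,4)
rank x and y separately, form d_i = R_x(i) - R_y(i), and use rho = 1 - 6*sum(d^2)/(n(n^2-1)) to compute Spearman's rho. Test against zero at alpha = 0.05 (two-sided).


Step 1: Rank x and y separately (midranks; no ties here).
rank(x): 1->1, 16->7, 15->6, 3->3, 2->2, 8->5, 4->4
rank(y): 1->1, 2->2, 6->6, 5->5, 7->7, 3->3, 4->4
Step 2: d_i = R_x(i) - R_y(i); compute d_i^2.
  (1-1)^2=0, (7-2)^2=25, (6-6)^2=0, (3-5)^2=4, (2-7)^2=25, (5-3)^2=4, (4-4)^2=0
sum(d^2) = 58.
Step 3: rho = 1 - 6*58 / (7*(7^2 - 1)) = 1 - 348/336 = -0.035714.
Step 4: Under H0, t = rho * sqrt((n-2)/(1-rho^2)) = -0.0799 ~ t(5).
Step 5: Two-sided p-value from the t-distribution with 5 df = 0.939408.
Step 6: alpha = 0.05. fail to reject H0.

rho = -0.0357, p = 0.939408, fail to reject H0 at alpha = 0.05.


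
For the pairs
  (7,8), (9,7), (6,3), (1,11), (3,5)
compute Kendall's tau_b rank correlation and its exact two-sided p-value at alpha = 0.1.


Step 1: Enumerate the 10 unordered pairs (i,j) with i<j and classify each by sign(x_j-x_i) * sign(y_j-y_i).
  (1,2):dx=+2,dy=-1->D; (1,3):dx=-1,dy=-5->C; (1,4):dx=-6,dy=+3->D; (1,5):dx=-4,dy=-3->C
  (2,3):dx=-3,dy=-4->C; (2,4):dx=-8,dy=+4->D; (2,5):dx=-6,dy=-2->C; (3,4):dx=-5,dy=+8->D
  (3,5):dx=-3,dy=+2->D; (4,5):dx=+2,dy=-6->D
Step 2: C = 4, D = 6, total pairs = 10.
Step 3: tau = (C - D)/(n(n-1)/2) = (4 - 6)/10 = -0.200000.
Step 4: Exact two-sided p-value (enumerate n! = 120 permutations of y under H0): p = 0.816667.
Step 5: alpha = 0.1. fail to reject H0.

tau_b = -0.2000 (C=4, D=6), p = 0.816667, fail to reject H0.


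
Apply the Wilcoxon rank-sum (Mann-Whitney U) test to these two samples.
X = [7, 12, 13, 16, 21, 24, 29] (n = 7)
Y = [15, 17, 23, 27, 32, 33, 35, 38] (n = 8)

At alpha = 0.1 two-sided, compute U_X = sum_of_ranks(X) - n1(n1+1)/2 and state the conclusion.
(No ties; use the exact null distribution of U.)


Step 1: Combine and sort all 15 observations; assign midranks.
sorted (value, group): (7,X), (12,X), (13,X), (15,Y), (16,X), (17,Y), (21,X), (23,Y), (24,X), (27,Y), (29,X), (32,Y), (33,Y), (35,Y), (38,Y)
ranks: 7->1, 12->2, 13->3, 15->4, 16->5, 17->6, 21->7, 23->8, 24->9, 27->10, 29->11, 32->12, 33->13, 35->14, 38->15
Step 2: Rank sum for X: R1 = 1 + 2 + 3 + 5 + 7 + 9 + 11 = 38.
Step 3: U_X = R1 - n1(n1+1)/2 = 38 - 7*8/2 = 38 - 28 = 10.
       U_Y = n1*n2 - U_X = 56 - 10 = 46.
Step 4: No ties, so the exact null distribution of U (based on enumerating the C(15,7) = 6435 equally likely rank assignments) gives the two-sided p-value.
Step 5: p-value = 0.040093; compare to alpha = 0.1. reject H0.

U_X = 10, p = 0.040093, reject H0 at alpha = 0.1.


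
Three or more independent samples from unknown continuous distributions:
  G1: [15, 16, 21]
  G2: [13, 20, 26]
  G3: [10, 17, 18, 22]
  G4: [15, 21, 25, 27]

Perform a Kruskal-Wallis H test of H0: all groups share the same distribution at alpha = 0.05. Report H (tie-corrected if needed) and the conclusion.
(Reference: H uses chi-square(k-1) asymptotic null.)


Step 1: Combine all N = 14 observations and assign midranks.
sorted (value, group, rank): (10,G3,1), (13,G2,2), (15,G1,3.5), (15,G4,3.5), (16,G1,5), (17,G3,6), (18,G3,7), (20,G2,8), (21,G1,9.5), (21,G4,9.5), (22,G3,11), (25,G4,12), (26,G2,13), (27,G4,14)
Step 2: Sum ranks within each group.
R_1 = 18 (n_1 = 3)
R_2 = 23 (n_2 = 3)
R_3 = 25 (n_3 = 4)
R_4 = 39 (n_4 = 4)
Step 3: H = 12/(N(N+1)) * sum(R_i^2/n_i) - 3(N+1)
     = 12/(14*15) * (18^2/3 + 23^2/3 + 25^2/4 + 39^2/4) - 3*15
     = 0.057143 * 820.833 - 45
     = 1.904762.
Step 4: Ties present; correction factor C = 1 - 12/(14^3 - 14) = 0.995604. Corrected H = 1.904762 / 0.995604 = 1.913171.
Step 5: Under H0, H ~ chi^2(3); p-value = 0.590622.
Step 6: alpha = 0.05. fail to reject H0.

H = 1.9132, df = 3, p = 0.590622, fail to reject H0.


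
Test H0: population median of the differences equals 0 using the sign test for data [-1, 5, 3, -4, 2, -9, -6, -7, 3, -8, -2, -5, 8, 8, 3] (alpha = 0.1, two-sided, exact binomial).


Step 1: Discard zero differences. Original n = 15; n_eff = number of nonzero differences = 15.
Nonzero differences (with sign): -1, +5, +3, -4, +2, -9, -6, -7, +3, -8, -2, -5, +8, +8, +3
Step 2: Count signs: positive = 7, negative = 8.
Step 3: Under H0: P(positive) = 0.5, so the number of positives S ~ Bin(15, 0.5).
Step 4: Two-sided exact p-value = sum of Bin(15,0.5) probabilities at or below the observed probability = 1.000000.
Step 5: alpha = 0.1. fail to reject H0.

n_eff = 15, pos = 7, neg = 8, p = 1.000000, fail to reject H0.


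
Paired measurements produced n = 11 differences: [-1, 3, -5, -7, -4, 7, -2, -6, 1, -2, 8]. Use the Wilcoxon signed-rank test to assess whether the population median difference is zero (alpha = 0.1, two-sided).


Step 1: Drop any zero differences (none here) and take |d_i|.
|d| = [1, 3, 5, 7, 4, 7, 2, 6, 1, 2, 8]
Step 2: Midrank |d_i| (ties get averaged ranks).
ranks: |1|->1.5, |3|->5, |5|->7, |7|->9.5, |4|->6, |7|->9.5, |2|->3.5, |6|->8, |1|->1.5, |2|->3.5, |8|->11
Step 3: Attach original signs; sum ranks with positive sign and with negative sign.
W+ = 5 + 9.5 + 1.5 + 11 = 27
W- = 1.5 + 7 + 9.5 + 6 + 3.5 + 8 + 3.5 = 39
(Check: W+ + W- = 66 should equal n(n+1)/2 = 66.)
Step 4: Test statistic W = min(W+, W-) = 27.
Step 5: Ties in |d|, so use the tie-corrected normal approximation.
        E[W] = n(n+1)/4 = 11*12/4 = 33.
        Tie groups: |d|=1 (t=2), |d|=2 (t=2), |d|=7 (t=2); sum(t^3 - t) = 18.
        Var[W] = n(n+1)(2n+1)/24 - sum(t^3-t)/48 = 3036/24 - 18/48 = 126.125.
        z = (W - E[W]) / sqrt(Var[W]) = (27 - 33) / 11.2305 = -0.5343.
        Two-sided p = 2*Phi(z) = 0.593163.
Step 6: alpha = 0.1. fail to reject H0.

W+ = 27, W- = 39, W = min = 27, p = 0.593163, fail to reject H0.


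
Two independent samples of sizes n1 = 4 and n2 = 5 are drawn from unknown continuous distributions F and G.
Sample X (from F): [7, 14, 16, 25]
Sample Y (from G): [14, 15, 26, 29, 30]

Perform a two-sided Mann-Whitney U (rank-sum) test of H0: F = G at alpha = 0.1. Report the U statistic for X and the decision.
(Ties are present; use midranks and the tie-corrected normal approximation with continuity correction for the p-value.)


Step 1: Combine and sort all 9 observations; assign midranks.
sorted (value, group): (7,X), (14,X), (14,Y), (15,Y), (16,X), (25,X), (26,Y), (29,Y), (30,Y)
ranks: 7->1, 14->2.5, 14->2.5, 15->4, 16->5, 25->6, 26->7, 29->8, 30->9
Step 2: Rank sum for X: R1 = 1 + 2.5 + 5 + 6 = 14.5.
Step 3: U_X = R1 - n1(n1+1)/2 = 14.5 - 4*5/2 = 14.5 - 10 = 4.5.
       U_Y = n1*n2 - U_X = 20 - 4.5 = 15.5.
Step 4: Ties are present, so use the tie-corrected normal approximation (with continuity correction) for the p-value.
Step 5: p-value = 0.218742; compare to alpha = 0.1. fail to reject H0.

U_X = 4.5, p = 0.218742, fail to reject H0 at alpha = 0.1.


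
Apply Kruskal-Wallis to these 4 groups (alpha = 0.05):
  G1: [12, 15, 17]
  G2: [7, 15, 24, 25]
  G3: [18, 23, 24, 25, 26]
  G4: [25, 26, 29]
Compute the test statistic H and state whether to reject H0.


Step 1: Combine all N = 15 observations and assign midranks.
sorted (value, group, rank): (7,G2,1), (12,G1,2), (15,G1,3.5), (15,G2,3.5), (17,G1,5), (18,G3,6), (23,G3,7), (24,G2,8.5), (24,G3,8.5), (25,G2,11), (25,G3,11), (25,G4,11), (26,G3,13.5), (26,G4,13.5), (29,G4,15)
Step 2: Sum ranks within each group.
R_1 = 10.5 (n_1 = 3)
R_2 = 24 (n_2 = 4)
R_3 = 46 (n_3 = 5)
R_4 = 39.5 (n_4 = 3)
Step 3: H = 12/(N(N+1)) * sum(R_i^2/n_i) - 3(N+1)
     = 12/(15*16) * (10.5^2/3 + 24^2/4 + 46^2/5 + 39.5^2/3) - 3*16
     = 0.050000 * 1124.03 - 48
     = 8.201667.
Step 4: Ties present; correction factor C = 1 - 42/(15^3 - 15) = 0.987500. Corrected H = 8.201667 / 0.987500 = 8.305485.
Step 5: Under H0, H ~ chi^2(3); p-value = 0.040103.
Step 6: alpha = 0.05. reject H0.

H = 8.3055, df = 3, p = 0.040103, reject H0.


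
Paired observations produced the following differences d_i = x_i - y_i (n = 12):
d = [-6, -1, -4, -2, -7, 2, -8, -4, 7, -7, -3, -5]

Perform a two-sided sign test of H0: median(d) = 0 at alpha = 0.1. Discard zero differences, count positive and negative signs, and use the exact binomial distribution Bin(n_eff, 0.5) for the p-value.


Step 1: Discard zero differences. Original n = 12; n_eff = number of nonzero differences = 12.
Nonzero differences (with sign): -6, -1, -4, -2, -7, +2, -8, -4, +7, -7, -3, -5
Step 2: Count signs: positive = 2, negative = 10.
Step 3: Under H0: P(positive) = 0.5, so the number of positives S ~ Bin(12, 0.5).
Step 4: Two-sided exact p-value = sum of Bin(12,0.5) probabilities at or below the observed probability = 0.038574.
Step 5: alpha = 0.1. reject H0.

n_eff = 12, pos = 2, neg = 10, p = 0.038574, reject H0.


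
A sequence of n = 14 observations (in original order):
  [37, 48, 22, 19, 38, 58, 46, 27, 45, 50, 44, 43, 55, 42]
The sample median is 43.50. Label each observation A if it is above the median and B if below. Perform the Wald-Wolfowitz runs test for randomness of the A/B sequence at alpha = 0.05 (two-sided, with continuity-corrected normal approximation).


Step 1: Compute median = 43.50; label A = above, B = below.
Labels in order: BABBBAABAAABAB  (n_A = 7, n_B = 7)
Step 2: Count runs R = 9.
Step 3: Under H0 (random ordering), E[R] = 2*n_A*n_B/(n_A+n_B) + 1 = 2*7*7/14 + 1 = 8.0000.
        Var[R] = 2*n_A*n_B*(2*n_A*n_B - n_A - n_B) / ((n_A+n_B)^2 * (n_A+n_B-1)) = 8232/2548 = 3.2308.
        SD[R] = 1.7974.
Step 4: Continuity-corrected z = (R - 0.5 - E[R]) / SD[R] = (9 - 0.5 - 8.0000) / 1.7974 = 0.2782.
Step 5: Two-sided p-value via normal approximation = 2*(1 - Phi(|z|)) = 0.780879.
Step 6: alpha = 0.05. fail to reject H0.

R = 9, z = 0.2782, p = 0.780879, fail to reject H0.


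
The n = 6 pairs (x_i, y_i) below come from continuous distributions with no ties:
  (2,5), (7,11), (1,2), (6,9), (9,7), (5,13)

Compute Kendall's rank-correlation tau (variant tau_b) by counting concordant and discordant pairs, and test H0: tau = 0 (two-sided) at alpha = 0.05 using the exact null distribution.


Step 1: Enumerate the 15 unordered pairs (i,j) with i<j and classify each by sign(x_j-x_i) * sign(y_j-y_i).
  (1,2):dx=+5,dy=+6->C; (1,3):dx=-1,dy=-3->C; (1,4):dx=+4,dy=+4->C; (1,5):dx=+7,dy=+2->C
  (1,6):dx=+3,dy=+8->C; (2,3):dx=-6,dy=-9->C; (2,4):dx=-1,dy=-2->C; (2,5):dx=+2,dy=-4->D
  (2,6):dx=-2,dy=+2->D; (3,4):dx=+5,dy=+7->C; (3,5):dx=+8,dy=+5->C; (3,6):dx=+4,dy=+11->C
  (4,5):dx=+3,dy=-2->D; (4,6):dx=-1,dy=+4->D; (5,6):dx=-4,dy=+6->D
Step 2: C = 10, D = 5, total pairs = 15.
Step 3: tau = (C - D)/(n(n-1)/2) = (10 - 5)/15 = 0.333333.
Step 4: Exact two-sided p-value (enumerate n! = 720 permutations of y under H0): p = 0.469444.
Step 5: alpha = 0.05. fail to reject H0.

tau_b = 0.3333 (C=10, D=5), p = 0.469444, fail to reject H0.


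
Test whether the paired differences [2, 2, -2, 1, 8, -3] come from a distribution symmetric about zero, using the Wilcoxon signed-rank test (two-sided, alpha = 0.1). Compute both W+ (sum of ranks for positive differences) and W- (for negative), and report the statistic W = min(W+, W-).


Step 1: Drop any zero differences (none here) and take |d_i|.
|d| = [2, 2, 2, 1, 8, 3]
Step 2: Midrank |d_i| (ties get averaged ranks).
ranks: |2|->3, |2|->3, |2|->3, |1|->1, |8|->6, |3|->5
Step 3: Attach original signs; sum ranks with positive sign and with negative sign.
W+ = 3 + 3 + 1 + 6 = 13
W- = 3 + 5 = 8
(Check: W+ + W- = 21 should equal n(n+1)/2 = 21.)
Step 4: Test statistic W = min(W+, W-) = 8.
Step 5: Ties in |d|, so use the tie-corrected normal approximation.
        E[W] = n(n+1)/4 = 6*7/4 = 10.5.
        Tie groups: |d|=2 (t=3); sum(t^3 - t) = 24.
        Var[W] = n(n+1)(2n+1)/24 - sum(t^3-t)/48 = 546/24 - 24/48 = 22.25.
        z = (W - E[W]) / sqrt(Var[W]) = (8 - 10.5) / 4.7170 = -0.5300.
        Two-sided p = 2*Phi(z) = 0.596113.
Step 6: alpha = 0.1. fail to reject H0.

W+ = 13, W- = 8, W = min = 8, p = 0.596113, fail to reject H0.


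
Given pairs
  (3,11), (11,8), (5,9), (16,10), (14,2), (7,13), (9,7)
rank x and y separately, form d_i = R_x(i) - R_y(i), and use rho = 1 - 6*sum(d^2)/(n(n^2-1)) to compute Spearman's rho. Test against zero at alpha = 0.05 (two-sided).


Step 1: Rank x and y separately (midranks; no ties here).
rank(x): 3->1, 11->5, 5->2, 16->7, 14->6, 7->3, 9->4
rank(y): 11->6, 8->3, 9->4, 10->5, 2->1, 13->7, 7->2
Step 2: d_i = R_x(i) - R_y(i); compute d_i^2.
  (1-6)^2=25, (5-3)^2=4, (2-4)^2=4, (7-5)^2=4, (6-1)^2=25, (3-7)^2=16, (4-2)^2=4
sum(d^2) = 82.
Step 3: rho = 1 - 6*82 / (7*(7^2 - 1)) = 1 - 492/336 = -0.464286.
Step 4: Under H0, t = rho * sqrt((n-2)/(1-rho^2)) = -1.1722 ~ t(5).
Step 5: Two-sided p-value from the t-distribution with 5 df = 0.293934.
Step 6: alpha = 0.05. fail to reject H0.

rho = -0.4643, p = 0.293934, fail to reject H0 at alpha = 0.05.


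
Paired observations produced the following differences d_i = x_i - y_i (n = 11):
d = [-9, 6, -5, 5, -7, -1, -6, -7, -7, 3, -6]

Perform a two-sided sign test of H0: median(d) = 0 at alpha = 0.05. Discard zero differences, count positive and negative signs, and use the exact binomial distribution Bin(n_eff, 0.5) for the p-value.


Step 1: Discard zero differences. Original n = 11; n_eff = number of nonzero differences = 11.
Nonzero differences (with sign): -9, +6, -5, +5, -7, -1, -6, -7, -7, +3, -6
Step 2: Count signs: positive = 3, negative = 8.
Step 3: Under H0: P(positive) = 0.5, so the number of positives S ~ Bin(11, 0.5).
Step 4: Two-sided exact p-value = sum of Bin(11,0.5) probabilities at or below the observed probability = 0.226562.
Step 5: alpha = 0.05. fail to reject H0.

n_eff = 11, pos = 3, neg = 8, p = 0.226562, fail to reject H0.


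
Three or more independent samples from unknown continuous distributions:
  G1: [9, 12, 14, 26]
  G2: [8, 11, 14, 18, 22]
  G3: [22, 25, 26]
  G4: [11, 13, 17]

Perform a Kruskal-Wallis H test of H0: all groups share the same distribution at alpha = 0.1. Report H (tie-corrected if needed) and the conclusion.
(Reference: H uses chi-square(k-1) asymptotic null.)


Step 1: Combine all N = 15 observations and assign midranks.
sorted (value, group, rank): (8,G2,1), (9,G1,2), (11,G2,3.5), (11,G4,3.5), (12,G1,5), (13,G4,6), (14,G1,7.5), (14,G2,7.5), (17,G4,9), (18,G2,10), (22,G2,11.5), (22,G3,11.5), (25,G3,13), (26,G1,14.5), (26,G3,14.5)
Step 2: Sum ranks within each group.
R_1 = 29 (n_1 = 4)
R_2 = 33.5 (n_2 = 5)
R_3 = 39 (n_3 = 3)
R_4 = 18.5 (n_4 = 3)
Step 3: H = 12/(N(N+1)) * sum(R_i^2/n_i) - 3(N+1)
     = 12/(15*16) * (29^2/4 + 33.5^2/5 + 39^2/3 + 18.5^2/3) - 3*16
     = 0.050000 * 1055.78 - 48
     = 4.789167.
Step 4: Ties present; correction factor C = 1 - 24/(15^3 - 15) = 0.992857. Corrected H = 4.789167 / 0.992857 = 4.823621.
Step 5: Under H0, H ~ chi^2(3); p-value = 0.185178.
Step 6: alpha = 0.1. fail to reject H0.

H = 4.8236, df = 3, p = 0.185178, fail to reject H0.


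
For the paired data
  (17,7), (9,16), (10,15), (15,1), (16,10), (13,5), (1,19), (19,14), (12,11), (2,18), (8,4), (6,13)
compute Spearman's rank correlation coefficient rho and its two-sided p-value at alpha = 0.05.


Step 1: Rank x and y separately (midranks; no ties here).
rank(x): 17->11, 9->5, 10->6, 15->9, 16->10, 13->8, 1->1, 19->12, 12->7, 2->2, 8->4, 6->3
rank(y): 7->4, 16->10, 15->9, 1->1, 10->5, 5->3, 19->12, 14->8, 11->6, 18->11, 4->2, 13->7
Step 2: d_i = R_x(i) - R_y(i); compute d_i^2.
  (11-4)^2=49, (5-10)^2=25, (6-9)^2=9, (9-1)^2=64, (10-5)^2=25, (8-3)^2=25, (1-12)^2=121, (12-8)^2=16, (7-6)^2=1, (2-11)^2=81, (4-2)^2=4, (3-7)^2=16
sum(d^2) = 436.
Step 3: rho = 1 - 6*436 / (12*(12^2 - 1)) = 1 - 2616/1716 = -0.524476.
Step 4: Under H0, t = rho * sqrt((n-2)/(1-rho^2)) = -1.9480 ~ t(10).
Step 5: Two-sided p-value from the t-distribution with 10 df = 0.080019.
Step 6: alpha = 0.05. fail to reject H0.

rho = -0.5245, p = 0.080019, fail to reject H0 at alpha = 0.05.


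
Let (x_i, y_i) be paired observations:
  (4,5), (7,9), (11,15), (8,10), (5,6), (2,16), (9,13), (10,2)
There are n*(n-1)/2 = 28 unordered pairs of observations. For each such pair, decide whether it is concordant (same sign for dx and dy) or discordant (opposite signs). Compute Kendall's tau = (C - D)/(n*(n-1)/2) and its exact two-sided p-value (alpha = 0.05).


Step 1: Enumerate the 28 unordered pairs (i,j) with i<j and classify each by sign(x_j-x_i) * sign(y_j-y_i).
  (1,2):dx=+3,dy=+4->C; (1,3):dx=+7,dy=+10->C; (1,4):dx=+4,dy=+5->C; (1,5):dx=+1,dy=+1->C
  (1,6):dx=-2,dy=+11->D; (1,7):dx=+5,dy=+8->C; (1,8):dx=+6,dy=-3->D; (2,3):dx=+4,dy=+6->C
  (2,4):dx=+1,dy=+1->C; (2,5):dx=-2,dy=-3->C; (2,6):dx=-5,dy=+7->D; (2,7):dx=+2,dy=+4->C
  (2,8):dx=+3,dy=-7->D; (3,4):dx=-3,dy=-5->C; (3,5):dx=-6,dy=-9->C; (3,6):dx=-9,dy=+1->D
  (3,7):dx=-2,dy=-2->C; (3,8):dx=-1,dy=-13->C; (4,5):dx=-3,dy=-4->C; (4,6):dx=-6,dy=+6->D
  (4,7):dx=+1,dy=+3->C; (4,8):dx=+2,dy=-8->D; (5,6):dx=-3,dy=+10->D; (5,7):dx=+4,dy=+7->C
  (5,8):dx=+5,dy=-4->D; (6,7):dx=+7,dy=-3->D; (6,8):dx=+8,dy=-14->D; (7,8):dx=+1,dy=-11->D
Step 2: C = 16, D = 12, total pairs = 28.
Step 3: tau = (C - D)/(n(n-1)/2) = (16 - 12)/28 = 0.142857.
Step 4: Exact two-sided p-value (enumerate n! = 40320 permutations of y under H0): p = 0.719544.
Step 5: alpha = 0.05. fail to reject H0.

tau_b = 0.1429 (C=16, D=12), p = 0.719544, fail to reject H0.


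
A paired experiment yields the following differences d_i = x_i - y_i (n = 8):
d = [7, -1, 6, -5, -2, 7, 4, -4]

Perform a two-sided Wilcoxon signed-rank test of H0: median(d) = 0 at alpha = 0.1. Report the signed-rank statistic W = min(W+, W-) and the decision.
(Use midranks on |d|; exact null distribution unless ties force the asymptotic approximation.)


Step 1: Drop any zero differences (none here) and take |d_i|.
|d| = [7, 1, 6, 5, 2, 7, 4, 4]
Step 2: Midrank |d_i| (ties get averaged ranks).
ranks: |7|->7.5, |1|->1, |6|->6, |5|->5, |2|->2, |7|->7.5, |4|->3.5, |4|->3.5
Step 3: Attach original signs; sum ranks with positive sign and with negative sign.
W+ = 7.5 + 6 + 7.5 + 3.5 = 24.5
W- = 1 + 5 + 2 + 3.5 = 11.5
(Check: W+ + W- = 36 should equal n(n+1)/2 = 36.)
Step 4: Test statistic W = min(W+, W-) = 11.5.
Step 5: Ties in |d|, so use the tie-corrected normal approximation.
        E[W] = n(n+1)/4 = 8*9/4 = 18.
        Tie groups: |d|=4 (t=2), |d|=7 (t=2); sum(t^3 - t) = 12.
        Var[W] = n(n+1)(2n+1)/24 - sum(t^3-t)/48 = 1224/24 - 12/48 = 50.75.
        z = (W - E[W]) / sqrt(Var[W]) = (11.5 - 18) / 7.1239 = -0.9124.
        Two-sided p = 2*Phi(z) = 0.361547.
Step 6: alpha = 0.1. fail to reject H0.

W+ = 24.5, W- = 11.5, W = min = 11.5, p = 0.361547, fail to reject H0.
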